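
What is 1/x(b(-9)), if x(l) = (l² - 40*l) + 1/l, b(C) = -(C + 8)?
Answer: -1/38 ≈ -0.026316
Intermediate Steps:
b(C) = -8 - C (b(C) = -(8 + C) = -8 - C)
x(l) = 1/l + l² - 40*l
1/x(b(-9)) = 1/((1 + (-8 - 1*(-9))²*(-40 + (-8 - 1*(-9))))/(-8 - 1*(-9))) = 1/((1 + (-8 + 9)²*(-40 + (-8 + 9)))/(-8 + 9)) = 1/((1 + 1²*(-40 + 1))/1) = 1/(1*(1 + 1*(-39))) = 1/(1*(1 - 39)) = 1/(1*(-38)) = 1/(-38) = -1/38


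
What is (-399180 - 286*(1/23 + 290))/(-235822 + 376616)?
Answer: -5544523/1619131 ≈ -3.4244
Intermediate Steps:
(-399180 - 286*(1/23 + 290))/(-235822 + 376616) = (-399180 - 286*(1/23 + 290))/140794 = (-399180 - 286*6671/23)*(1/140794) = (-399180 - 1907906/23)*(1/140794) = -11089046/23*1/140794 = -5544523/1619131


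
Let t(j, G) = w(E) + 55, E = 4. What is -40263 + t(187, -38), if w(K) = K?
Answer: -40204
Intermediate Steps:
t(j, G) = 59 (t(j, G) = 4 + 55 = 59)
-40263 + t(187, -38) = -40263 + 59 = -40204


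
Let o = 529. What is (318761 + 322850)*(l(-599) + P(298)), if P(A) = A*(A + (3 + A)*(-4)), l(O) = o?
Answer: -172887858449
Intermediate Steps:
l(O) = 529
P(A) = A*(-12 - 3*A) (P(A) = A*(A + (-12 - 4*A)) = A*(-12 - 3*A))
(318761 + 322850)*(l(-599) + P(298)) = (318761 + 322850)*(529 - 3*298*(4 + 298)) = 641611*(529 - 3*298*302) = 641611*(529 - 269988) = 641611*(-269459) = -172887858449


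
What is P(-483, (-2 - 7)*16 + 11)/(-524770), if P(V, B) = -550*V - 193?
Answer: -265457/524770 ≈ -0.50585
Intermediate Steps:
P(V, B) = -193 - 550*V
P(-483, (-2 - 7)*16 + 11)/(-524770) = (-193 - 550*(-483))/(-524770) = (-193 + 265650)*(-1/524770) = 265457*(-1/524770) = -265457/524770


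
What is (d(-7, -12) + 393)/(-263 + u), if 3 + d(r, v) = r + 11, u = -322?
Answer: -394/585 ≈ -0.67350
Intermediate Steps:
d(r, v) = 8 + r (d(r, v) = -3 + (r + 11) = -3 + (11 + r) = 8 + r)
(d(-7, -12) + 393)/(-263 + u) = ((8 - 7) + 393)/(-263 - 322) = (1 + 393)/(-585) = 394*(-1/585) = -394/585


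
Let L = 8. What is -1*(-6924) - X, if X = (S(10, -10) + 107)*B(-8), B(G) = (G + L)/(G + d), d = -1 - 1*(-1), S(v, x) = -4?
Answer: 6924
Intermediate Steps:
d = 0 (d = -1 + 1 = 0)
B(G) = (8 + G)/G (B(G) = (G + 8)/(G + 0) = (8 + G)/G)
X = 0 (X = (-4 + 107)*((8 - 8)/(-8)) = 103*(-1/8*0) = 103*0 = 0)
-1*(-6924) - X = -1*(-6924) - 1*0 = 6924 + 0 = 6924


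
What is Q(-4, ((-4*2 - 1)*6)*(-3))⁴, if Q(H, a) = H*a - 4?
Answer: 180713410816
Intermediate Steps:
Q(H, a) = -4 + H*a
Q(-4, ((-4*2 - 1)*6)*(-3))⁴ = (-4 - 4*(-4*2 - 1)*6*(-3))⁴ = (-4 - 4*(-8 - 1)*6*(-3))⁴ = (-4 - 4*(-9*6)*(-3))⁴ = (-4 - (-216)*(-3))⁴ = (-4 - 4*162)⁴ = (-4 - 648)⁴ = (-652)⁴ = 180713410816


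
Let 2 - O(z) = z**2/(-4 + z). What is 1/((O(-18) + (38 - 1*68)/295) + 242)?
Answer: 649/167848 ≈ 0.0038666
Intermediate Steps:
O(z) = 2 - z**2/(-4 + z)
1/((O(-18) + (38 - 1*68)/295) + 242) = 1/(((-8 - 1*(-18)**2 + 2*(-18))/(-4 - 18) + (38 - 1*68)/295) + 242) = 1/(((-8 - 1*324 - 36)/(-22) + (38 - 68)*(1/295)) + 242) = 1/((-(-8 - 324 - 36)/22 - 30*1/295) + 242) = 1/((-1/22*(-368) - 6/59) + 242) = 1/((184/11 - 6/59) + 242) = 1/(10790/649 + 242) = 1/(167848/649) = 649/167848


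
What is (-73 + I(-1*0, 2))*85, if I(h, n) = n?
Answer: -6035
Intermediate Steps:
(-73 + I(-1*0, 2))*85 = (-73 + 2)*85 = -71*85 = -6035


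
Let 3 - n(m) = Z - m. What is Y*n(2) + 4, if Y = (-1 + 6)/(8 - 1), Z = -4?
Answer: 73/7 ≈ 10.429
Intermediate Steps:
n(m) = 7 + m (n(m) = 3 - (-4 - m) = 3 + (4 + m) = 7 + m)
Y = 5/7 ≈ 0.71429
Y*n(2) + 4 = 5*(7 + 2)/7 + 4 = (5/7)*9 + 4 = 45/7 + 4 = 73/7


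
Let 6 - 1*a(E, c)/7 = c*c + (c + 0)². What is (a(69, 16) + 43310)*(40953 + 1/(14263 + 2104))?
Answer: 26655605641536/16367 ≈ 1.6286e+9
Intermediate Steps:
a(E, c) = 42 - 14*c² (a(E, c) = 42 - 7*(c*c + (c + 0)²) = 42 - 7*(c² + c²) = 42 - 14*c²)
(a(69, 16) + 43310)*(40953 + 1/(14263 + 2104)) = ((42 - 14*16²) + 43310)*(40953 + 1/(14263 + 2104)) = ((42 - 14*256) + 43310)*(40953 + 1/16367) = ((42 - 3584) + 43310)*(40953 + 1/16367) = (-3542 + 43310)*(670277752/16367) = 39768*(670277752/16367) = 26655605641536/16367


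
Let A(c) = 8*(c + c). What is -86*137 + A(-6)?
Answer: -11878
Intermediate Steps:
A(c) = 16*c (A(c) = 8*(2*c) = 16*c)
-86*137 + A(-6) = -86*137 + 16*(-6) = -11782 - 96 = -11878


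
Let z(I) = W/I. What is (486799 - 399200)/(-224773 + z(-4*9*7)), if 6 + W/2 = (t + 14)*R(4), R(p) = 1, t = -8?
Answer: -87599/224773 ≈ -0.38972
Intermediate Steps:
W = 0 (W = -12 + 2*((-8 + 14)*1) = -12 + 2*(6*1) = -12 + 2*6 = -12 + 12 = 0)
z(I) = 0 (z(I) = 0/I = 0)
(486799 - 399200)/(-224773 + z(-4*9*7)) = (486799 - 399200)/(-224773 + 0) = 87599/(-224773) = 87599*(-1/224773) = -87599/224773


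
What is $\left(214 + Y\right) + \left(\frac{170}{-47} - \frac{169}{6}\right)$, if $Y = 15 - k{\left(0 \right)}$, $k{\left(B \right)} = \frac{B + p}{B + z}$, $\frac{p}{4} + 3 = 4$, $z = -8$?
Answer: $\frac{27878}{141} \approx 197.72$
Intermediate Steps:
$p = 4$ ($p = -12 + 4 \cdot 4 = -12 + 16 = 4$)
$k{\left(B \right)} = \frac{4 + B}{-8 + B}$ ($k{\left(B \right)} = \frac{B + 4}{B - 8} = \frac{4 + B}{-8 + B}$)
$Y = \frac{31}{2}$ ($Y = 15 - \frac{4 + 0}{-8 + 0} = 15 - \frac{1}{-8} \cdot 4 = 15 - \left(- \frac{1}{8}\right) 4 = 15 - - \frac{1}{2} = 15 + \frac{1}{2} = \frac{31}{2} \approx 15.5$)
$\left(214 + Y\right) + \left(\frac{170}{-47} - \frac{169}{6}\right) = \left(214 + \frac{31}{2}\right) + \left(\frac{170}{-47} - \frac{169}{6}\right) = \frac{459}{2} + \left(170 \left(- \frac{1}{47}\right) - \frac{169}{6}\right) = \frac{459}{2} - \frac{8963}{282} = \frac{27878}{141}$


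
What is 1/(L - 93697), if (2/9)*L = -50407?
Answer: -2/641057 ≈ -3.1198e-6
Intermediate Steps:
L = -453663/2 (L = (9/2)*(-50407) = -453663/2 ≈ -2.2683e+5)
1/(L - 93697) = 1/(-453663/2 - 93697) = 1/(-641057/2) = -2/641057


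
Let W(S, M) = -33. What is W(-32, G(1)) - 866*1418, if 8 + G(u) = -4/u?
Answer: -1228021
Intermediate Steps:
G(u) = -8 - 4/u
W(-32, G(1)) - 866*1418 = -33 - 866*1418 = -33 - 1227988 = -1228021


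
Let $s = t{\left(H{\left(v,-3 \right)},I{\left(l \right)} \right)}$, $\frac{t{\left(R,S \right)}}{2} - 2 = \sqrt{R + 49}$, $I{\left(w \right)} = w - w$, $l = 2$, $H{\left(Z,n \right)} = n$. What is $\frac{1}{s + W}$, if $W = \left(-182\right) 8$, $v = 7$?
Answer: $- \frac{363}{527030} - \frac{\sqrt{46}}{1054060} \approx -0.0006952$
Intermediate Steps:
$I{\left(w \right)} = 0$
$t{\left(R,S \right)} = 4 + 2 \sqrt{49 + R}$ ($t{\left(R,S \right)} = 4 + 2 \sqrt{R + 49} = 4 + 2 \sqrt{49 + R}$)
$s = 4 + 2 \sqrt{46}$ ($s = 4 + 2 \sqrt{49 - 3} = 4 + 2 \sqrt{46} \approx 17.565$)
$W = -1456$
$\frac{1}{s + W} = \frac{1}{\left(4 + 2 \sqrt{46}\right) - 1456} = \frac{1}{-1452 + 2 \sqrt{46}}$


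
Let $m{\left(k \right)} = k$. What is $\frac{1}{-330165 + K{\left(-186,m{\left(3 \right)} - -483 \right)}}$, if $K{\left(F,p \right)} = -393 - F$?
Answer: $- \frac{1}{330372} \approx -3.0269 \cdot 10^{-6}$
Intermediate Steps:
$\frac{1}{-330165 + K{\left(-186,m{\left(3 \right)} - -483 \right)}} = \frac{1}{-330165 - 207} = \frac{1}{-330372} = - \frac{1}{330372}$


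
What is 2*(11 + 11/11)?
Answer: 24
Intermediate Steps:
2*(11 + 11/11) = 2*(11 + 11*(1/11)) = 2*(11 + 1) = 2*12 = 24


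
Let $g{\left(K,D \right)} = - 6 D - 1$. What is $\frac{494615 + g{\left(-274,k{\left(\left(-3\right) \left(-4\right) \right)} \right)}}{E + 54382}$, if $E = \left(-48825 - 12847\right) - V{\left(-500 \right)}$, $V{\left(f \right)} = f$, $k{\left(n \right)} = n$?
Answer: $- \frac{247271}{3395} \approx -72.834$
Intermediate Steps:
$g{\left(K,D \right)} = -1 - 6 D$
$E = -61172$ ($E = \left(-48825 - 12847\right) - -500 = -61672 + 500 = -61172$)
$\frac{494615 + g{\left(-274,k{\left(\left(-3\right) \left(-4\right) \right)} \right)}}{E + 54382} = \frac{494615 - \left(1 + 6 \left(\left(-3\right) \left(-4\right)\right)\right)}{-61172 + 54382} = \frac{494615 - 73}{-6790} = \left(494615 - 73\right) \left(- \frac{1}{6790}\right) = 494542 \left(- \frac{1}{6790}\right) = - \frac{247271}{3395}$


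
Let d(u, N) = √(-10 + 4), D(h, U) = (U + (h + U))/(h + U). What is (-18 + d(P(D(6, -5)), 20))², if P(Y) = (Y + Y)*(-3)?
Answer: (18 - I*√6)² ≈ 318.0 - 88.182*I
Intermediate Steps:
D(h, U) = (h + 2*U)/(U + h) (D(h, U) = (U + (U + h))/(U + h) = (h + 2*U)/(U + h))
P(Y) = -6*Y (P(Y) = (2*Y)*(-3) = -6*Y)
d(u, N) = I*√6 (d(u, N) = √(-6) = I*√6)
(-18 + d(P(D(6, -5)), 20))² = (-18 + I*√6)²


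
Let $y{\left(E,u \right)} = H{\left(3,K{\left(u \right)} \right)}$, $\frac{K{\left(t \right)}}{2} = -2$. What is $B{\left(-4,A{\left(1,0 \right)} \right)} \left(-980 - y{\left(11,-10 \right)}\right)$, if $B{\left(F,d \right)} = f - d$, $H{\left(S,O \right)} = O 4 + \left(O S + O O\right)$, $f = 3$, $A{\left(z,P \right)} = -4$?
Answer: $-6776$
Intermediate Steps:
$K{\left(t \right)} = -4$ ($K{\left(t \right)} = 2 \left(-2\right) = -4$)
$H{\left(S,O \right)} = O^{2} + 4 O + O S$ ($H{\left(S,O \right)} = 4 O + \left(O S + O^{2}\right) = 4 O + \left(O^{2} + O S\right) = O^{2} + 4 O + O S$)
$y{\left(E,u \right)} = -12$ ($y{\left(E,u \right)} = - 4 \left(4 - 4 + 3\right) = \left(-4\right) 3 = -12$)
$B{\left(F,d \right)} = 3 - d$
$B{\left(-4,A{\left(1,0 \right)} \right)} \left(-980 - y{\left(11,-10 \right)}\right) = \left(3 - -4\right) \left(-980 - -12\right) = \left(3 + 4\right) \left(-980 + 12\right) = 7 \left(-968\right) = -6776$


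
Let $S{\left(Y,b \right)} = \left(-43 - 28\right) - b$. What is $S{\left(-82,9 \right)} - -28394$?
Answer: $28314$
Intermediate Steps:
$S{\left(Y,b \right)} = -71 - b$ ($S{\left(Y,b \right)} = \left(-43 - 28\right) - b = -71 - b$)
$S{\left(-82,9 \right)} - -28394 = \left(-71 - 9\right) - -28394 = \left(-71 - 9\right) + 28394 = -80 + 28394 = 28314$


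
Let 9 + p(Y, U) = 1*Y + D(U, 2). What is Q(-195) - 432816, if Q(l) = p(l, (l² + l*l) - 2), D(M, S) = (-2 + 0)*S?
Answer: -433024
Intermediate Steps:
D(M, S) = -2*S
p(Y, U) = -13 + Y (p(Y, U) = -9 + (1*Y - 2*2) = -9 + (Y - 4) = -9 + (-4 + Y) = -13 + Y)
Q(l) = -13 + l
Q(-195) - 432816 = (-13 - 195) - 432816 = -208 - 432816 = -433024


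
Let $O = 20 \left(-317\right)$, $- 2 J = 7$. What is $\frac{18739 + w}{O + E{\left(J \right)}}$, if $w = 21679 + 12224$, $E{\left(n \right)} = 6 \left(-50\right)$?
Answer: $- \frac{26321}{3320} \approx -7.928$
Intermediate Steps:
$J = - \frac{7}{2}$ ($J = \left(- \frac{1}{2}\right) 7 = - \frac{7}{2} \approx -3.5$)
$E{\left(n \right)} = -300$
$O = -6340$
$w = 33903$
$\frac{18739 + w}{O + E{\left(J \right)}} = \frac{18739 + 33903}{-6340 - 300} = \frac{52642}{-6640} = 52642 \left(- \frac{1}{6640}\right) = - \frac{26321}{3320}$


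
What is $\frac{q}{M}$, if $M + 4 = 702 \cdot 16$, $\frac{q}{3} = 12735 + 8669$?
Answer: $\frac{16053}{2807} \approx 5.7189$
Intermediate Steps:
$q = 64212$ ($q = 3 \left(12735 + 8669\right) = 3 \cdot 21404 = 64212$)
$M = 11228$ ($M = -4 + 702 \cdot 16 = -4 + 11232 = 11228$)
$\frac{q}{M} = \frac{64212}{11228} = 64212 \cdot \frac{1}{11228} = \frac{16053}{2807}$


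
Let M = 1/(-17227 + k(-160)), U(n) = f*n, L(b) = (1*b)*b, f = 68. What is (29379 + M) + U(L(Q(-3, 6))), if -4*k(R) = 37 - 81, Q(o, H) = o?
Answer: 516325055/17216 ≈ 29991.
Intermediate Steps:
k(R) = 11 (k(R) = -(37 - 81)/4 = -¼*(-44) = 11)
L(b) = b² (L(b) = b*b = b²)
U(n) = 68*n
M = -1/17216 (M = 1/(-17227 + 11) = 1/(-17216) = -1/17216 ≈ -5.8085e-5)
(29379 + M) + U(L(Q(-3, 6))) = (29379 - 1/17216) + 68*(-3)² = 505788863/17216 + 68*9 = 505788863/17216 + 612 = 516325055/17216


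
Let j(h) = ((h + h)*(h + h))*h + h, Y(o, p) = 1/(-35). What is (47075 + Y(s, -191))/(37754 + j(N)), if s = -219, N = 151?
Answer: 1647624/483339815 ≈ 0.0034088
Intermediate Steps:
Y(o, p) = -1/35
j(h) = h + 4*h³ (j(h) = ((2*h)*(2*h))*h + h = (4*h²)*h + h = 4*h³ + h = h + 4*h³)
(47075 + Y(s, -191))/(37754 + j(N)) = (47075 - 1/35)/(37754 + (151 + 4*151³)) = 1647624/(35*(37754 + (151 + 4*3442951))) = 1647624/(35*(37754 + (151 + 13771804))) = 1647624/(35*(37754 + 13771955)) = (1647624/35)/13809709 = (1647624/35)*(1/13809709) = 1647624/483339815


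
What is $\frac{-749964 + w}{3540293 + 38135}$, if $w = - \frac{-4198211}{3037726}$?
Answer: $- \frac{2278180943653}{10870283774728} \approx -0.20958$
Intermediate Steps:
$w = \frac{4198211}{3037726}$ ($w = - \frac{-4198211}{3037726} = \left(-1\right) \left(- \frac{4198211}{3037726}\right) = \frac{4198211}{3037726} \approx 1.382$)
$\frac{-749964 + w}{3540293 + 38135} = \frac{-749964 + \frac{4198211}{3037726}}{3540293 + 38135} = - \frac{2278180943653}{3037726 \cdot 3578428} = \left(- \frac{2278180943653}{3037726}\right) \frac{1}{3578428} = - \frac{2278180943653}{10870283774728}$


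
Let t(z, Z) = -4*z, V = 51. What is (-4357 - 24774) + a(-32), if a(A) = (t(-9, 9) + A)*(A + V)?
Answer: -29055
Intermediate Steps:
a(A) = (36 + A)*(51 + A) (a(A) = (-4*(-9) + A)*(A + 51) = (36 + A)*(51 + A))
(-4357 - 24774) + a(-32) = (-4357 - 24774) + (1836 + (-32)² + 87*(-32)) = -29131 + (1836 + 1024 - 2784) = -29131 + 76 = -29055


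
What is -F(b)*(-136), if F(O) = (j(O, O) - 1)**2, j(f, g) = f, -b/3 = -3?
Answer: 8704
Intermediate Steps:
b = 9 (b = -3*(-3) = 9)
F(O) = (-1 + O)**2 (F(O) = (O - 1)**2 = (-1 + O)**2)
-F(b)*(-136) = -(-1 + 9)**2*(-136) = -8**2*(-136) = -64*(-136) = -1*(-8704) = 8704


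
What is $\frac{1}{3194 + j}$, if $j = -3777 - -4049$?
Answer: $\frac{1}{3466} \approx 0.00028852$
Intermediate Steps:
$j = 272$ ($j = -3777 + 4049 = 272$)
$\frac{1}{3194 + j} = \frac{1}{3194 + 272} = \frac{1}{3466}$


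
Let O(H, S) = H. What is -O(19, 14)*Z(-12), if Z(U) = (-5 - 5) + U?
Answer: 418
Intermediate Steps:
Z(U) = -10 + U
-O(19, 14)*Z(-12) = -19*(-10 - 12) = -19*(-22) = -1*(-418) = 418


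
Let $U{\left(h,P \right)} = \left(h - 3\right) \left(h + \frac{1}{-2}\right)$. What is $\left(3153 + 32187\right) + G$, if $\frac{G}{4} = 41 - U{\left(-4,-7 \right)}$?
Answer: $35378$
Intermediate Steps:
$U{\left(h,P \right)} = \left(-3 + h\right) \left(- \frac{1}{2} + h\right)$ ($U{\left(h,P \right)} = \left(-3 + h\right) \left(h - \frac{1}{2}\right) = \left(-3 + h\right) \left(- \frac{1}{2} + h\right)$)
$G = 38$ ($G = 4 \left(41 - \left(\frac{3}{2} + \left(-4\right)^{2} - -14\right)\right) = 4 \left(41 - \left(\frac{3}{2} + 16 + 14\right)\right) = 4 \left(41 - \frac{63}{2}\right) = 4 \cdot \frac{19}{2} = 38$)
$\left(3153 + 32187\right) + G = \left(3153 + 32187\right) + 38 = 35340 + 38 = 35378$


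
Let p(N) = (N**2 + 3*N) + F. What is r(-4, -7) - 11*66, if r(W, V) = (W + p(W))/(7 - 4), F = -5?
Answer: -2183/3 ≈ -727.67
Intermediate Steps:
p(N) = -5 + N**2 + 3*N (p(N) = (N**2 + 3*N) - 5 = -5 + N**2 + 3*N)
r(W, V) = -5/3 + W**2/3 + 4*W/3 (r(W, V) = (W + (-5 + W**2 + 3*W))/(7 - 4) = (-5 + W**2 + 4*W)/3 = (-5 + W**2 + 4*W)*(1/3) = -5/3 + W**2/3 + 4*W/3)
r(-4, -7) - 11*66 = (-5/3 + (1/3)*(-4)**2 + (4/3)*(-4)) - 11*66 = (-5/3 + (1/3)*16 - 16/3) - 726 = (-5/3 + 16/3 - 16/3) - 726 = -5/3 - 726 = -2183/3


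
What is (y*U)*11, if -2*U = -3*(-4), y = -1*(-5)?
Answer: -330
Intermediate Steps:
y = 5
U = -6 (U = -(-3)*(-4)/2 = -½*12 = -6)
(y*U)*11 = (5*(-6))*11 = -30*11 = -330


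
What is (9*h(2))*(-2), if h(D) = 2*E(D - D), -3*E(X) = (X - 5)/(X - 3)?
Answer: 20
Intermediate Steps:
E(X) = -(-5 + X)/(3*(-3 + X)) (E(X) = -(X - 5)/(3*(X - 3)) = -(-5 + X)/(3*(-3 + X)))
h(D) = -10/9 (h(D) = 2*((5 - (D - D))/(3*(-3 + (D - D)))) = 2*((5 - 1*0)/(3*(-3 + 0))) = 2*((⅓)*(5 + 0)/(-3)) = 2*((⅓)*(-⅓)*5) = 2*(-5/9) = -10/9)
(9*h(2))*(-2) = (9*(-10/9))*(-2) = -10*(-2) = 20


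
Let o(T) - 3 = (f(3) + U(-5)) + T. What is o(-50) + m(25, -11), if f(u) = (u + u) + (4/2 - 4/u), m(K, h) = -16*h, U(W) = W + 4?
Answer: 404/3 ≈ 134.67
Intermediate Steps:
U(W) = 4 + W
f(u) = 2 - 4/u + 2*u (f(u) = 2*u + (4*(½) - 4/u) = 2*u + (2 - 4/u) = 2 - 4/u + 2*u)
o(T) = 26/3 + T (o(T) = 3 + (((2 - 4/3 + 2*3) + (4 - 5)) + T) = 3 + (((2 - 4*⅓ + 6) - 1) + T) = 3 + (((2 - 4/3 + 6) - 1) + T) = 3 + ((20/3 - 1) + T) = 3 + (17/3 + T) = 26/3 + T)
o(-50) + m(25, -11) = (26/3 - 50) - 16*(-11) = -124/3 + 176 = 404/3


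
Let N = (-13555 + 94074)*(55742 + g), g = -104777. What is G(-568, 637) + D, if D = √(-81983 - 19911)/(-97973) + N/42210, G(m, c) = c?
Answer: -37346299/402 - I*√101894/97973 ≈ -92901.0 - 0.0032581*I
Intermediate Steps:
N = -3948249165 (N = (-13555 + 94074)*(55742 - 104777) = 80519*(-49035) = -3948249165)
D = -37602373/402 - I*√101894/97973 (D = √(-81983 - 19911)/(-97973) - 3948249165/42210 = √(-101894)*(-1/97973) - 3948249165*1/42210 = (I*√101894)*(-1/97973) - 37602373/402 = -I*√101894/97973 - 37602373/402 = -37602373/402 - I*√101894/97973 ≈ -93538.0 - 0.0032581*I)
G(-568, 637) + D = 637 + (-37602373/402 - I*√101894/97973) = -37346299/402 - I*√101894/97973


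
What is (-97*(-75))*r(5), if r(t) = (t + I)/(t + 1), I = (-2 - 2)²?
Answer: 50925/2 ≈ 25463.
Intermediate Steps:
I = 16 (I = (-4)² = 16)
r(t) = (16 + t)/(1 + t) (r(t) = (t + 16)/(t + 1) = (16 + t)/(1 + t))
(-97*(-75))*r(5) = (-97*(-75))*((16 + 5)/(1 + 5)) = 7275*(21/6) = 7275*((⅙)*21) = 7275*(7/2) = 50925/2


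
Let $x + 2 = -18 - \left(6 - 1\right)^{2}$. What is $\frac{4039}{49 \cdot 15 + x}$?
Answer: $\frac{4039}{690} \approx 5.8536$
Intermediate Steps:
$x = -45$ ($x = -2 - \left(18 + \left(6 - 1\right)^{2}\right) = -2 - 43 = -45$)
$\frac{4039}{49 \cdot 15 + x} = \frac{4039}{49 \cdot 15 - 45} = \frac{4039}{735 - 45} = \frac{4039}{690}$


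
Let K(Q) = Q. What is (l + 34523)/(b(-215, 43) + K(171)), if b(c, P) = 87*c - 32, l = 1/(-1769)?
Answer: -30535593/16421627 ≈ -1.8595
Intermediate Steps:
l = -1/1769 ≈ -0.00056529
b(c, P) = -32 + 87*c
(l + 34523)/(b(-215, 43) + K(171)) = (-1/1769 + 34523)/((-32 + 87*(-215)) + 171) = 61071186/(1769*((-32 - 18705) + 171)) = 61071186/(1769*(-18737 + 171)) = (61071186/1769)/(-18566) = (61071186/1769)*(-1/18566) = -30535593/16421627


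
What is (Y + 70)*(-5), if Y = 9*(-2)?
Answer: -260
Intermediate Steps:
Y = -18
(Y + 70)*(-5) = (-18 + 70)*(-5) = 52*(-5) = -260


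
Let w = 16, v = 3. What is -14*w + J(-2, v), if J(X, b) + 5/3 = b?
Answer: -668/3 ≈ -222.67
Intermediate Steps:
J(X, b) = -5/3 + b
-14*w + J(-2, v) = -14*16 + (-5/3 + 3) = -224 + 4/3 = -668/3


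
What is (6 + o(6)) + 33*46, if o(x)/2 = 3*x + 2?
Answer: 1564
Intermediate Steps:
o(x) = 4 + 6*x (o(x) = 2*(3*x + 2) = 2*(2 + 3*x) = 4 + 6*x)
(6 + o(6)) + 33*46 = (6 + (4 + 6*6)) + 33*46 = (6 + (4 + 36)) + 1518 = (6 + 40) + 1518 = 46 + 1518 = 1564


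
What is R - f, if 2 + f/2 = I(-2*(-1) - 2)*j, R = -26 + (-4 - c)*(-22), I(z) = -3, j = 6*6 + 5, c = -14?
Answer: 4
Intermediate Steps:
j = 41 (j = 36 + 5 = 41)
R = -246 (R = -26 + (-4 - 1*(-14))*(-22) = -26 + (-4 + 14)*(-22) = -26 + 10*(-22) = -26 - 220 = -246)
f = -250 (f = -4 + 2*(-3*41) = -4 + 2*(-123) = -4 - 246 = -250)
R - f = -246 - 1*(-250) = -246 + 250 = 4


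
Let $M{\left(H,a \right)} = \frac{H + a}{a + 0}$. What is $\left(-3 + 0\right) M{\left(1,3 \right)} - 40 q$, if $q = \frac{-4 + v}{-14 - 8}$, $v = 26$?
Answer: $36$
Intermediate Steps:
$M{\left(H,a \right)} = \frac{H + a}{a}$
$q = -1$ ($q = \frac{-4 + 26}{-14 - 8} = \frac{22}{-22} = 22 \left(- \frac{1}{22}\right) = -1$)
$\left(-3 + 0\right) M{\left(1,3 \right)} - 40 q = \left(-3 + 0\right) \frac{1 + 3}{3} - -40 = - 3 \cdot \frac{1}{3} \cdot 4 + 40 = \left(-3\right) \frac{4}{3} + 40 = -4 + 40 = 36$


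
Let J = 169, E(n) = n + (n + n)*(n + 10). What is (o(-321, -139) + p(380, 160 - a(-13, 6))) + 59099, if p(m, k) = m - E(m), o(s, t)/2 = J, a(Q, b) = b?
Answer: -236963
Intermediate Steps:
E(n) = n + 2*n*(10 + n) (E(n) = n + (2*n)*(10 + n) = n + 2*n*(10 + n))
o(s, t) = 338 (o(s, t) = 2*169 = 338)
p(m, k) = m - m*(21 + 2*m)
(o(-321, -139) + p(380, 160 - a(-13, 6))) + 59099 = (338 + 2*380*(-10 - 1*380)) + 59099 = (338 + 2*380*(-10 - 380)) + 59099 = (338 + 2*380*(-390)) + 59099 = (338 - 296400) + 59099 = -296062 + 59099 = -236963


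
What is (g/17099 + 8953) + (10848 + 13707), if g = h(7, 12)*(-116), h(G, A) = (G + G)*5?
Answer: 572945172/17099 ≈ 33508.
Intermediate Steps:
h(G, A) = 10*G (h(G, A) = (2*G)*5 = 10*G)
g = -8120 (g = (10*7)*(-116) = 70*(-116) = -8120)
(g/17099 + 8953) + (10848 + 13707) = (-8120/17099 + 8953) + (10848 + 13707) = (-8120*1/17099 + 8953) + 24555 = (-8120/17099 + 8953) + 24555 = 153079227/17099 + 24555 = 572945172/17099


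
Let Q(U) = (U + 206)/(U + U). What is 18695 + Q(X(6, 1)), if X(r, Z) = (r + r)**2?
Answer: 2692255/144 ≈ 18696.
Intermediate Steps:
X(r, Z) = 4*r**2 (X(r, Z) = (2*r)**2 = 4*r**2)
Q(U) = (206 + U)/(2*U) (Q(U) = (206 + U)/((2*U)) = (206 + U)*(1/(2*U)) = (206 + U)/(2*U))
18695 + Q(X(6, 1)) = 18695 + (206 + 4*6**2)/(2*((4*6**2))) = 18695 + (206 + 4*36)/(2*((4*36))) = 18695 + (1/2)*(206 + 144)/144 = 18695 + (1/2)*(1/144)*350 = 18695 + 175/144 = 2692255/144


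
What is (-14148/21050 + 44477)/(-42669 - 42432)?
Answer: -468113351/895688025 ≈ -0.52263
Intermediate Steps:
(-14148/21050 + 44477)/(-42669 - 42432) = (-14148*1/21050 + 44477)/(-85101) = (-7074/10525 + 44477)*(-1/85101) = (468113351/10525)*(-1/85101) = -468113351/895688025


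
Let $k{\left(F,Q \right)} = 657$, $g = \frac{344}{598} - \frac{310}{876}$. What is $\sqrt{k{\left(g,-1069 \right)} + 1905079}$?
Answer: $2 \sqrt{476434} \approx 1380.5$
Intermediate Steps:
$g = \frac{28991}{130962}$ ($g = 344 \cdot \frac{1}{598} - \frac{155}{438} = \frac{172}{299} - \frac{155}{438} = \frac{28991}{130962} \approx 0.22137$)
$\sqrt{k{\left(g,-1069 \right)} + 1905079} = \sqrt{657 + 1905079} = \sqrt{1905736} = 2 \sqrt{476434}$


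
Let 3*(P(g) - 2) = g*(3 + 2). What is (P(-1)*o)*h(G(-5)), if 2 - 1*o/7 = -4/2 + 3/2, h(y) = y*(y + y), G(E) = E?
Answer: 875/3 ≈ 291.67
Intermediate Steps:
h(y) = 2*y² (h(y) = y*(2*y) = 2*y²)
P(g) = 2 + 5*g/3 (P(g) = 2 + (g*(3 + 2))/3 = 2 + (g*5)/3 = 2 + (5*g)/3 = 2 + 5*g/3)
o = 35/2 (o = 14 - 7*(-4/2 + 3/2) = 14 - 7*(-4*½ + 3*(½)) = 14 - 7*(-2 + 3/2) = 14 - 7*(-½) = 14 + 7/2 = 35/2 ≈ 17.500)
(P(-1)*o)*h(G(-5)) = ((2 + (5/3)*(-1))*(35/2))*(2*(-5)²) = ((2 - 5/3)*(35/2))*(2*25) = ((⅓)*(35/2))*50 = (35/6)*50 = 875/3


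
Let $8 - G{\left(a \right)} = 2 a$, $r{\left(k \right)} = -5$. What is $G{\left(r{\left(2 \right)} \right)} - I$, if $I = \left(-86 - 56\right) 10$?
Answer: $1438$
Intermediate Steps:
$G{\left(a \right)} = 8 - 2 a$
$I = -1420$ ($I = \left(-142\right) 10 = -1420$)
$G{\left(r{\left(2 \right)} \right)} - I = \left(8 - -10\right) - -1420 = \left(8 + 10\right) + 1420 = 18 + 1420 = 1438$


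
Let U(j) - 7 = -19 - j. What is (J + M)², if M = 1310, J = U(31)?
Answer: 1605289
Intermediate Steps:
U(j) = -12 - j (U(j) = 7 + (-19 - j) = -12 - j)
J = -43 (J = -12 - 1*31 = -12 - 31 = -43)
(J + M)² = (-43 + 1310)² = 1267² = 1605289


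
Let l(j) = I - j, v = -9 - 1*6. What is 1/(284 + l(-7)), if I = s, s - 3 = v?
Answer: 1/279 ≈ 0.0035842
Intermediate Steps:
v = -15 (v = -9 - 6 = -15)
s = -12 (s = 3 - 15 = -12)
I = -12
l(j) = -12 - j
1/(284 + l(-7)) = 1/(284 + (-12 - 1*(-7))) = 1/(284 + (-12 + 7)) = 1/(284 - 5) = 1/279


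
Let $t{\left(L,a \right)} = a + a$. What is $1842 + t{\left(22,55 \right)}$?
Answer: $1952$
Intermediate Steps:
$t{\left(L,a \right)} = 2 a$
$1842 + t{\left(22,55 \right)} = 1842 + 2 \cdot 55 = 1842 + 110 = 1952$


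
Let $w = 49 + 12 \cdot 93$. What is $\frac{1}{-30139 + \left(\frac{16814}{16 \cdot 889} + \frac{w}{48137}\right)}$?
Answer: $- \frac{48907192}{1473954863511} \approx -3.3181 \cdot 10^{-5}$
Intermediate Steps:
$w = 1165$ ($w = 49 + 1116 = 1165$)
$\frac{1}{-30139 + \left(\frac{16814}{16 \cdot 889} + \frac{w}{48137}\right)} = \frac{1}{-30139 + \left(\frac{16814}{16 \cdot 889} + \frac{1165}{48137}\right)} = \frac{1}{-30139 + \left(\frac{16814}{14224} + 1165 \cdot \frac{1}{48137}\right)} = \frac{1}{-30139 + \left(16814 \cdot \frac{1}{14224} + \frac{1165}{48137}\right)} = \frac{1}{-30139 + \left(\frac{1201}{1016} + \frac{1165}{48137}\right)} = \frac{1}{-30139 + \frac{58996177}{48907192}} = \frac{1}{- \frac{1473954863511}{48907192}} = - \frac{48907192}{1473954863511}$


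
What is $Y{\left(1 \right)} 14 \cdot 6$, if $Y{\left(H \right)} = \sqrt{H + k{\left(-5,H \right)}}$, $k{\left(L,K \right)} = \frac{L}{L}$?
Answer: $84 \sqrt{2} \approx 118.79$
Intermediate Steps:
$k{\left(L,K \right)} = 1$
$Y{\left(H \right)} = \sqrt{1 + H}$ ($Y{\left(H \right)} = \sqrt{H + 1} = \sqrt{1 + H}$)
$Y{\left(1 \right)} 14 \cdot 6 = \sqrt{1 + 1} \cdot 14 \cdot 6 = \sqrt{2} \cdot 14 \cdot 6 = 14 \sqrt{2} \cdot 6 = 84 \sqrt{2}$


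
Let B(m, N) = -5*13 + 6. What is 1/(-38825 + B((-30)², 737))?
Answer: -1/38884 ≈ -2.5718e-5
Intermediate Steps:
B(m, N) = -59 (B(m, N) = -65 + 6 = -59)
1/(-38825 + B((-30)², 737)) = 1/(-38825 - 59) = 1/(-38884) = -1/38884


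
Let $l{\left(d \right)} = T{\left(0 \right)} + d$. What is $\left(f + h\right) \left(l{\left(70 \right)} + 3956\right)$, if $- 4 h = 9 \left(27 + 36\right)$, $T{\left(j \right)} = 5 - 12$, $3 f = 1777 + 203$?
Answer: $\frac{8331387}{4} \approx 2.0828 \cdot 10^{6}$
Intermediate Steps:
$f = 660$ ($f = \frac{1777 + 203}{3} = \frac{1}{3} \cdot 1980 = 660$)
$T{\left(j \right)} = -7$ ($T{\left(j \right)} = 5 - 12 = -7$)
$l{\left(d \right)} = -7 + d$
$h = - \frac{567}{4}$ ($h = - \frac{9 \left(27 + 36\right)}{4} = - \frac{9 \cdot 63}{4} = \left(- \frac{1}{4}\right) 567 = - \frac{567}{4} \approx -141.75$)
$\left(f + h\right) \left(l{\left(70 \right)} + 3956\right) = \left(660 - \frac{567}{4}\right) \left(\left(-7 + 70\right) + 3956\right) = \frac{2073 \left(63 + 3956\right)}{4} = \frac{2073}{4} \cdot 4019 = \frac{8331387}{4}$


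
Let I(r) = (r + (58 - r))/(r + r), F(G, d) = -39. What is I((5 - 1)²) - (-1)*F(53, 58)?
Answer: -595/16 ≈ -37.188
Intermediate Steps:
I(r) = 29/r (I(r) = 58/((2*r)) = 58*(1/(2*r)) = 29/r)
I((5 - 1)²) - (-1)*F(53, 58) = 29/((5 - 1)²) - (-1)*(-39) = 29/(4²) - 1*39 = 29/16 - 39 = -595/16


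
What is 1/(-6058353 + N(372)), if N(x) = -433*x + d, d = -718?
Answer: -1/6220147 ≈ -1.6077e-7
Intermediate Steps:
N(x) = -718 - 433*x (N(x) = -433*x - 718 = -718 - 433*x)
1/(-6058353 + N(372)) = 1/(-6058353 + (-718 - 433*372)) = 1/(-6058353 + (-718 - 161076)) = 1/(-6058353 - 161794) = 1/(-6220147) = -1/6220147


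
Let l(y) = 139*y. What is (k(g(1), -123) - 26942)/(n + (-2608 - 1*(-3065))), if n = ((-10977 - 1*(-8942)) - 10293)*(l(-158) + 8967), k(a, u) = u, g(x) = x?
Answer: -27065/160202817 ≈ -0.00016894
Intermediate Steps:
n = 160202360 (n = ((-10977 - 1*(-8942)) - 10293)*(139*(-158) + 8967) = ((-10977 + 8942) - 10293)*(-21962 + 8967) = (-2035 - 10293)*(-12995) = -12328*(-12995) = 160202360)
(k(g(1), -123) - 26942)/(n + (-2608 - 1*(-3065))) = (-123 - 26942)/(160202360 + (-2608 - 1*(-3065))) = -27065/(160202360 + (-2608 + 3065)) = -27065/(160202360 + 457) = -27065/160202817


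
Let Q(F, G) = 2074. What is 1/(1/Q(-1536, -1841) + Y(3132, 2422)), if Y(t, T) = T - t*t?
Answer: -2074/20339722147 ≈ -1.0197e-7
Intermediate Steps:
Y(t, T) = T - t²
1/(1/Q(-1536, -1841) + Y(3132, 2422)) = 1/(1/2074 + (2422 - 1*3132²)) = 1/(1/2074 + (2422 - 1*9809424)) = 1/(1/2074 + (2422 - 9809424)) = 1/(1/2074 - 9807002) = 1/(-20339722147/2074) = -2074/20339722147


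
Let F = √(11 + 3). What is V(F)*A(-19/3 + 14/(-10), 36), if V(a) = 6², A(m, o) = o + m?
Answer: 5088/5 ≈ 1017.6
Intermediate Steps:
A(m, o) = m + o
F = √14 ≈ 3.7417
V(a) = 36
V(F)*A(-19/3 + 14/(-10), 36) = 36*((-19/3 + 14/(-10)) + 36) = 36*((-19*⅓ + 14*(-⅒)) + 36) = 36*((-19/3 - 7/5) + 36) = 36*(-116/15 + 36) = 36*(424/15) = 5088/5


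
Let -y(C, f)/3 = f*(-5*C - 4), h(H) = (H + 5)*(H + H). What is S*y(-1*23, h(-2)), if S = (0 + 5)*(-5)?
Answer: -99900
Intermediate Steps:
h(H) = 2*H*(5 + H) (h(H) = (5 + H)*(2*H) = 2*H*(5 + H))
S = -25 (S = 5*(-5) = -25)
y(C, f) = -3*f*(-4 - 5*C) (y(C, f) = -3*f*(-5*C - 4) = -3*f*(-4 - 5*C))
S*y(-1*23, h(-2)) = -75*2*(-2)*(5 - 2)*(4 + 5*(-1*23)) = -75*2*(-2)*3*(4 + 5*(-23)) = -75*(-12)*(4 - 115) = -75*(-12)*(-111) = -25*3996 = -99900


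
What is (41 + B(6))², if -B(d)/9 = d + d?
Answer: 4489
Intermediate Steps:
B(d) = -18*d (B(d) = -9*(d + d) = -18*d)
(41 + B(6))² = (41 - 18*6)² = (41 - 108)² = (-67)² = 4489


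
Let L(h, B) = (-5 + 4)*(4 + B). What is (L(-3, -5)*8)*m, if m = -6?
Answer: -48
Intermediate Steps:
L(h, B) = -4 - B (L(h, B) = -(4 + B) = -4 - B)
(L(-3, -5)*8)*m = ((-4 - 1*(-5))*8)*(-6) = ((-4 + 5)*8)*(-6) = (1*8)*(-6) = 8*(-6) = -48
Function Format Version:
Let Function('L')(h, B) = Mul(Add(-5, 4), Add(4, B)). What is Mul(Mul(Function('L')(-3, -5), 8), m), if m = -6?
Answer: -48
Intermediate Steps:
Function('L')(h, B) = Add(-4, Mul(-1, B)) (Function('L')(h, B) = Mul(-1, Add(4, B)) = Add(-4, Mul(-1, B)))
Mul(Mul(Function('L')(-3, -5), 8), m) = Mul(Mul(Add(-4, Mul(-1, -5)), 8), -6) = Mul(Mul(Add(-4, 5), 8), -6) = Mul(Mul(1, 8), -6) = Mul(8, -6) = -48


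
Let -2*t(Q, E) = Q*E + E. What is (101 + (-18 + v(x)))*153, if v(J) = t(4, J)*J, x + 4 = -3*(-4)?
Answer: -11781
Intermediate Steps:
t(Q, E) = -E/2 - E*Q/2 (t(Q, E) = -(Q*E + E)/2 = -(E*Q + E)/2 = -(E + E*Q)/2 = -E/2 - E*Q/2)
x = 8 (x = -4 - 3*(-4) = -4 + 12 = 8)
v(J) = -5*J**2/2 (v(J) = (-J*(1 + 4)/2)*J = (-1/2*J*5)*J = (-5*J/2)*J = -5*J**2/2)
(101 + (-18 + v(x)))*153 = (101 + (-18 - 5/2*8**2))*153 = (101 + (-18 - 5/2*64))*153 = (101 + (-18 - 160))*153 = (101 - 178)*153 = -77*153 = -11781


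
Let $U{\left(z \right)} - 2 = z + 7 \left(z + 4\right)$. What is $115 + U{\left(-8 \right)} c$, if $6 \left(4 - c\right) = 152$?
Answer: $\frac{2521}{3} \approx 840.33$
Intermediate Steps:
$c = - \frac{64}{3}$ ($c = 4 - \frac{76}{3} = - \frac{64}{3} \approx -21.333$)
$U{\left(z \right)} = 30 + 8 z$ ($U{\left(z \right)} = 2 + \left(z + 7 \left(z + 4\right)\right) = 2 + \left(z + 7 \left(4 + z\right)\right) = 2 + \left(z + \left(28 + 7 z\right)\right) = 2 + \left(28 + 8 z\right) = 30 + 8 z$)
$115 + U{\left(-8 \right)} c = 115 + \left(30 + 8 \left(-8\right)\right) \left(- \frac{64}{3}\right) = 115 + \left(30 - 64\right) \left(- \frac{64}{3}\right) = 115 - - \frac{2176}{3} = 115 + \frac{2176}{3} = \frac{2521}{3}$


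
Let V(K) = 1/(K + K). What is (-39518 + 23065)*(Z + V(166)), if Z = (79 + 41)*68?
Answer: -44573167813/332 ≈ -1.3426e+8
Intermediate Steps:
V(K) = 1/(2*K)
Z = 8160 (Z = 120*68 = 8160)
(-39518 + 23065)*(Z + V(166)) = (-39518 + 23065)*(8160 + (1/2)/166) = -16453*(8160 + (1/2)*(1/166)) = -16453*(8160 + 1/332) = -16453*2709121/332 = -44573167813/332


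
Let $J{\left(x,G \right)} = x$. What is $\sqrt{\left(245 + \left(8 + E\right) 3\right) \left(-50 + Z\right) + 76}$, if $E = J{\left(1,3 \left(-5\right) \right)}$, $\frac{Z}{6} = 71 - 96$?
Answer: $6 i \sqrt{1509} \approx 233.08 i$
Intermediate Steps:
$Z = -150$ ($Z = 6 \left(71 - 96\right) = 6 \left(-25\right) = -150$)
$E = 1$
$\sqrt{\left(245 + \left(8 + E\right) 3\right) \left(-50 + Z\right) + 76} = \sqrt{\left(245 + \left(8 + 1\right) 3\right) \left(-50 - 150\right) + 76} = \sqrt{\left(245 + 9 \cdot 3\right) \left(-200\right) + 76} = \sqrt{\left(245 + 27\right) \left(-200\right) + 76} = \sqrt{272 \left(-200\right) + 76} = \sqrt{-54400 + 76} = \sqrt{-54324} = 6 i \sqrt{1509}$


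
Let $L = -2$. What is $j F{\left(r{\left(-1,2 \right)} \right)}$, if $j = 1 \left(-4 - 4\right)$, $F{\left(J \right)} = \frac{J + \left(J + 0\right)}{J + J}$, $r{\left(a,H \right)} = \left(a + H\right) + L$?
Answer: $-8$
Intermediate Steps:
$r{\left(a,H \right)} = -2 + H + a$ ($r{\left(a,H \right)} = \left(a + H\right) - 2 = \left(H + a\right) - 2 = -2 + H + a$)
$F{\left(J \right)} = 1$ ($F{\left(J \right)} = \frac{J + J}{2 J} = 2 J \frac{1}{2 J} = 1$)
$j = -8$ ($j = 1 \left(-8\right) = -8$)
$j F{\left(r{\left(-1,2 \right)} \right)} = \left(-8\right) 1 = -8$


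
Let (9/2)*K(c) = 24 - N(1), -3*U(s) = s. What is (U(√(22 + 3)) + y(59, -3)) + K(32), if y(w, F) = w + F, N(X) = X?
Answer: 535/9 ≈ 59.444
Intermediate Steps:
U(s) = -s/3
y(w, F) = F + w
K(c) = 46/9 (K(c) = 2*(24 - 1*1)/9 = 2*(24 - 1)/9 = (2/9)*23 = 46/9)
(U(√(22 + 3)) + y(59, -3)) + K(32) = (-√(22 + 3)/3 + (-3 + 59)) + 46/9 = (-√25/3 + 56) + 46/9 = (-⅓*5 + 56) + 46/9 = (-5/3 + 56) + 46/9 = 163/3 + 46/9 = 535/9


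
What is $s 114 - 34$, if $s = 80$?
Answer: $9086$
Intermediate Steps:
$s 114 - 34 = 80 \cdot 114 - 34 = 9120 - 34 = 9086$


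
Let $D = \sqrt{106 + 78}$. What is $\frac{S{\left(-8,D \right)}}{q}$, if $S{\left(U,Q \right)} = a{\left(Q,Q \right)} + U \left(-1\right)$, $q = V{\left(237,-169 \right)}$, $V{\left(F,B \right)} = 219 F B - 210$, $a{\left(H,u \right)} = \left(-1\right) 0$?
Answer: $- \frac{8}{8771817} \approx -9.1201 \cdot 10^{-7}$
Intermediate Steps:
$a{\left(H,u \right)} = 0$
$D = 2 \sqrt{46}$ ($D = \sqrt{184} = 2 \sqrt{46} \approx 13.565$)
$V{\left(F,B \right)} = -210 + 219 B F$ ($V{\left(F,B \right)} = 219 B F - 210 = -210 + 219 B F$)
$q = -8771817$ ($q = -210 + 219 \left(-169\right) 237 = -210 - 8771607 = -8771817$)
$S{\left(U,Q \right)} = - U$ ($S{\left(U,Q \right)} = 0 + U \left(-1\right) = 0 - U = - U$)
$\frac{S{\left(-8,D \right)}}{q} = \frac{\left(-1\right) \left(-8\right)}{-8771817} = 8 \left(- \frac{1}{8771817}\right) = - \frac{8}{8771817}$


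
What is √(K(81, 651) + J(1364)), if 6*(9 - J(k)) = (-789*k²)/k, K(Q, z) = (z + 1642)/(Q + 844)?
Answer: 2*√1534798554/185 ≈ 423.53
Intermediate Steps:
K(Q, z) = (1642 + z)/(844 + Q)
J(k) = 9 + 263*k/2 (J(k) = 9 - (-789*k²)/(6*k) = 9 - (-263)*k/2 = 9 + 263*k/2)
√(K(81, 651) + J(1364)) = √((1642 + 651)/(844 + 81) + (9 + (263/2)*1364)) = √(2293/925 + (9 + 179366)) = √((1/925)*2293 + 179375) = √(2293/925 + 179375) = √(165924168/925) = 2*√1534798554/185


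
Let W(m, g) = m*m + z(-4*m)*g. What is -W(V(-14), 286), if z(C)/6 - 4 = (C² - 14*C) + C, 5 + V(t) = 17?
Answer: -5031456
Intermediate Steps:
V(t) = 12 (V(t) = -5 + 17 = 12)
z(C) = 24 - 78*C + 6*C² (z(C) = 24 + 6*((C² - 14*C) + C) = 24 + 6*(C² - 13*C) = 24 + (-78*C + 6*C²) = 24 - 78*C + 6*C²)
W(m, g) = m² + g*(24 + 96*m² + 312*m) (W(m, g) = m*m + (24 - (-312)*m + 6*(-4*m)²)*g = m² + (24 + 312*m + 6*(16*m²))*g = m² + (24 + 312*m + 96*m²)*g = m² + (24 + 96*m² + 312*m)*g = m² + g*(24 + 96*m² + 312*m))
-W(V(-14), 286) = -(12² + 24*286*(1 + 4*12² + 13*12)) = -(144 + 24*286*(1 + 4*144 + 156)) = -(144 + 24*286*(1 + 576 + 156)) = -(144 + 24*286*733) = -(144 + 5031312) = -1*5031456 = -5031456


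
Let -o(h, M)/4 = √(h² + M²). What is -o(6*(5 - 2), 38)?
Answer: 8*√442 ≈ 168.19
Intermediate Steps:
o(h, M) = -4*√(M² + h²) (o(h, M) = -4*√(h² + M²) = -4*√(M² + h²))
-o(6*(5 - 2), 38) = -(-4)*√(38² + (6*(5 - 2))²) = -(-4)*√(1444 + (6*3)²) = -(-4)*√(1444 + 18²) = -(-4)*√(1444 + 324) = -(-4)*√1768 = -(-4)*2*√442 = -(-8)*√442 = 8*√442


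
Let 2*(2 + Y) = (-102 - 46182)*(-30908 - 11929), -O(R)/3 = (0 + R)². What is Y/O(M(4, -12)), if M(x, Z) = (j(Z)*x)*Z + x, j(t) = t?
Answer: -247833463/252300 ≈ -982.30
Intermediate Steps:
M(x, Z) = x + x*Z² (M(x, Z) = (Z*x)*Z + x = x*Z² + x = x + x*Z²)
O(R) = -3*R² (O(R) = -3*(0 + R)² = -3*R²)
Y = 991333852 (Y = -2 + ((-102 - 46182)*(-30908 - 11929))/2 = -2 + (-46284*(-42837))/2 = -2 + (½)*1982667708 = -2 + 991333854 = 991333852)
Y/O(M(4, -12)) = 991333852/((-3*16*(1 + (-12)²)²)) = 991333852/((-3*16*(1 + 144)²)) = 991333852/((-3*(4*145)²)) = 991333852/((-3*580²)) = 991333852/((-3*336400)) = 991333852/(-1009200) = 991333852*(-1/1009200) = -247833463/252300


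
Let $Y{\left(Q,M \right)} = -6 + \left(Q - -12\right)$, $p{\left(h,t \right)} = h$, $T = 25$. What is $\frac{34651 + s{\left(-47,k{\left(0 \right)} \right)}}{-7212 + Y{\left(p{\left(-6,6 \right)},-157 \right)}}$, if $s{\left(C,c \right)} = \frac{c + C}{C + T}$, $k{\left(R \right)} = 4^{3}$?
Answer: $- \frac{762305}{158664} \approx -4.8045$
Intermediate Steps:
$k{\left(R \right)} = 64$
$Y{\left(Q,M \right)} = 6 + Q$ ($Y{\left(Q,M \right)} = -6 + \left(Q + 12\right) = -6 + \left(12 + Q\right) = 6 + Q$)
$s{\left(C,c \right)} = \frac{C + c}{25 + C}$ ($s{\left(C,c \right)} = \frac{c + C}{C + 25} = \frac{C + c}{25 + C}$)
$\frac{34651 + s{\left(-47,k{\left(0 \right)} \right)}}{-7212 + Y{\left(p{\left(-6,6 \right)},-157 \right)}} = \frac{34651 + \frac{-47 + 64}{25 - 47}}{-7212 + \left(6 - 6\right)} = \frac{34651 + \frac{1}{-22} \cdot 17}{-7212 + 0} = \frac{34651 - \frac{17}{22}}{-7212} = \left(34651 - \frac{17}{22}\right) \left(- \frac{1}{7212}\right) = \frac{762305}{22} \left(- \frac{1}{7212}\right) = - \frac{762305}{158664}$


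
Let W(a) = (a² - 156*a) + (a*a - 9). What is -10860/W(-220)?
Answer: -10860/131111 ≈ -0.082831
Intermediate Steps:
W(a) = -9 - 156*a + 2*a² (W(a) = (a² - 156*a) + (a² - 9) = (a² - 156*a) + (-9 + a²) = -9 - 156*a + 2*a²)
-10860/W(-220) = -10860/(-9 - 156*(-220) + 2*(-220)²) = -10860/(-9 + 34320 + 2*48400) = -10860/(-9 + 34320 + 96800) = -10860/131111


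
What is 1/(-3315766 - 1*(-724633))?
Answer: -1/2591133 ≈ -3.8593e-7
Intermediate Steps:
1/(-3315766 - 1*(-724633)) = 1/(-3315766 + 724633) = 1/(-2591133) = -1/2591133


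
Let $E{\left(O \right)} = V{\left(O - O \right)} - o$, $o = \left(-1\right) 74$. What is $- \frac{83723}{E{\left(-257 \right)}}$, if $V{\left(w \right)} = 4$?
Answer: $- \frac{83723}{78} \approx -1073.4$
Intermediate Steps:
$o = -74$
$E{\left(O \right)} = 78$ ($E{\left(O \right)} = 4 - -74 = 4 + 74 = 78$)
$- \frac{83723}{E{\left(-257 \right)}} = - \frac{83723}{78}$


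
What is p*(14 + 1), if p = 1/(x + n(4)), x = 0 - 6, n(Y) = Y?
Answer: -15/2 ≈ -7.5000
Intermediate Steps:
x = -6
p = -½ (p = 1/(-6 + 4) = 1/(-2) = -½ ≈ -0.50000)
p*(14 + 1) = -(14 + 1)/2 = -½*15 = -15/2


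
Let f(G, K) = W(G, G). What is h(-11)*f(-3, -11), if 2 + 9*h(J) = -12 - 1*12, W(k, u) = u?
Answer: 26/3 ≈ 8.6667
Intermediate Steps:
f(G, K) = G
h(J) = -26/9 (h(J) = -2/9 + (-12 - 1*12)/9 = -2/9 + (-12 - 12)/9 = -2/9 + (1/9)*(-24) = -2/9 - 8/3 = -26/9)
h(-11)*f(-3, -11) = -26/9*(-3) = 26/3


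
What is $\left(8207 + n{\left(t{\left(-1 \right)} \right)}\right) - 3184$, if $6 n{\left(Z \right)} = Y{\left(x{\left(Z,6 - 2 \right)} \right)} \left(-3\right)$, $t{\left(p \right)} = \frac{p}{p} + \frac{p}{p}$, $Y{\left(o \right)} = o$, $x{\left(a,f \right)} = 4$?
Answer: $5021$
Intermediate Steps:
$t{\left(p \right)} = 2$ ($t{\left(p \right)} = 1 + 1 = 2$)
$n{\left(Z \right)} = -2$ ($n{\left(Z \right)} = \frac{4 \left(-3\right)}{6} = \frac{1}{6} \left(-12\right) = -2$)
$\left(8207 + n{\left(t{\left(-1 \right)} \right)}\right) - 3184 = \left(8207 - 2\right) - 3184 = 8205 - 3184 = 5021$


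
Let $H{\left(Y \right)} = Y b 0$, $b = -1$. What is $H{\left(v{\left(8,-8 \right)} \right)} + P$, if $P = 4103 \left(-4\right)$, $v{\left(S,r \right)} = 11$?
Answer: $-16412$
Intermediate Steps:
$P = -16412$
$H{\left(Y \right)} = 0$ ($H{\left(Y \right)} = Y \left(-1\right) 0 = - Y 0 = 0$)
$H{\left(v{\left(8,-8 \right)} \right)} + P = 0 - 16412 = -16412$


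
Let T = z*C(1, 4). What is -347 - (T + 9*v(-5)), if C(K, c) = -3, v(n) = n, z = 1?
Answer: -299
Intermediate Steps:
T = -3 (T = 1*(-3) = -3)
-347 - (T + 9*v(-5)) = -347 - (-3 + 9*(-5)) = -347 - (-3 - 45) = -347 - 1*(-48) = -347 + 48 = -299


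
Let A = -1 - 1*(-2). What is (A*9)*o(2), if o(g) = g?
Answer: 18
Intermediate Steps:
A = 1 (A = -1 + 2 = 1)
(A*9)*o(2) = (1*9)*2 = 9*2 = 18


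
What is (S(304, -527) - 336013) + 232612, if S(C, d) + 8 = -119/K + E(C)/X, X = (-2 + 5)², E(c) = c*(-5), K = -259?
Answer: -34491284/333 ≈ -1.0358e+5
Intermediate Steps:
E(c) = -5*c
X = 9 (X = 3² = 9)
S(C, d) = -279/37 - 5*C/9 (S(C, d) = -8 + (-119/(-259) - 5*C/9) = -8 + (-119*(-1/259) - 5*C*(⅑)) = -8 + (17/37 - 5*C/9) = -279/37 - 5*C/9)
(S(304, -527) - 336013) + 232612 = ((-279/37 - 5/9*304) - 336013) + 232612 = ((-279/37 - 1520/9) - 336013) + 232612 = (-58751/333 - 336013) + 232612 = -111951080/333 + 232612 = -34491284/333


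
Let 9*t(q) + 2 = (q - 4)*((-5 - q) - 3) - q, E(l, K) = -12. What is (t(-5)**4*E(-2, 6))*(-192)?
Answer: 2560000/9 ≈ 2.8444e+5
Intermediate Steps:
t(q) = -2/9 - q/9 + (-8 - q)*(-4 + q)/9 (t(q) = -2/9 + ((q - 4)*((-5 - q) - 3) - q)/9 = -2/9 + ((-4 + q)*(-8 - q) - q)/9 = -2/9 + ((-8 - q)*(-4 + q) - q)/9 = -2/9 + (-q + (-8 - q)*(-4 + q))/9 = -2/9 + (-q/9 + (-8 - q)*(-4 + q)/9) = -2/9 - q/9 + (-8 - q)*(-4 + q)/9)
(t(-5)**4*E(-2, 6))*(-192) = ((10/3 - 5/9*(-5) - 1/9*(-5)**2)**4*(-12))*(-192) = ((10/3 + 25/9 - 1/9*25)**4*(-12))*(-192) = ((10/3 + 25/9 - 25/9)**4*(-12))*(-192) = ((10/3)**4*(-12))*(-192) = ((10000/81)*(-12))*(-192) = -40000/27*(-192) = 2560000/9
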